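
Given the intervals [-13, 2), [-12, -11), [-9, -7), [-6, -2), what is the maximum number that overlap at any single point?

2

Sweep endpoints in order; track running count of active intervals.
Peak of 2 reached at -12.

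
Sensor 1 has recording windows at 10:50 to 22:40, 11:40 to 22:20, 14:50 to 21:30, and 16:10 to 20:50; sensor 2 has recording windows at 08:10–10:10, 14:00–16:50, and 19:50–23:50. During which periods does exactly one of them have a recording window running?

Merge the first list: 10:50-22:40.
A \ B = 10:50-14:00, 16:50-19:50.
B \ A = 08:10-10:10, 22:40-23:50.
Union of the two gives the symmetric difference.

08:10-10:10, 10:50-14:00, 16:50-19:50, 22:40-23:50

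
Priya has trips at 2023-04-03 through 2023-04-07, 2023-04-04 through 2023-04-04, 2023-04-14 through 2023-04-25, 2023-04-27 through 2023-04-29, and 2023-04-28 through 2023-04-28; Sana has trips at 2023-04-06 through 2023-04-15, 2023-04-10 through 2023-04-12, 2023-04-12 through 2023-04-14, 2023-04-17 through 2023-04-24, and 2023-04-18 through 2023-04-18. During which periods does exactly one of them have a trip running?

2023-04-03 through 2023-04-05, 2023-04-08 through 2023-04-13, 2023-04-16 through 2023-04-16, 2023-04-25 through 2023-04-25, 2023-04-27 through 2023-04-29

Merge the first list: 2023-04-03 through 2023-04-07, 2023-04-14 through 2023-04-25, 2023-04-27 through 2023-04-29.
Merge the second list: 2023-04-06 through 2023-04-15, 2023-04-17 through 2023-04-24.
A but not B: 2023-04-03 through 2023-04-05, 2023-04-16 through 2023-04-16, 2023-04-25 through 2023-04-25, 2023-04-27 through 2023-04-29.
B but not A: 2023-04-08 through 2023-04-13.
Combining gives A △ B.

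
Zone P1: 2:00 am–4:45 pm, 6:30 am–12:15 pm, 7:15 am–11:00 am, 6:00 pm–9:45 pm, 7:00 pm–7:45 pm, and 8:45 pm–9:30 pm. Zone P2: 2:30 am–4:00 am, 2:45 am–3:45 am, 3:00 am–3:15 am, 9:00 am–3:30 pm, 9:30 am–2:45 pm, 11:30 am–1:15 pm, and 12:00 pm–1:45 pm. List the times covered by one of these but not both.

2:00 am-2:30 am, 4:00 am-9:00 am, 3:30 pm-4:45 pm, 6:00 pm-9:45 pm

A, merged: 2:00 am-4:45 pm, 6:00 pm-9:45 pm.
B, merged: 2:30 am-4:00 am, 9:00 am-3:30 pm.
A \ B = 2:00 am-2:30 am, 4:00 am-9:00 am, 3:30 pm-4:45 pm, 6:00 pm-9:45 pm.
B \ A = none.
Union of the two gives the symmetric difference.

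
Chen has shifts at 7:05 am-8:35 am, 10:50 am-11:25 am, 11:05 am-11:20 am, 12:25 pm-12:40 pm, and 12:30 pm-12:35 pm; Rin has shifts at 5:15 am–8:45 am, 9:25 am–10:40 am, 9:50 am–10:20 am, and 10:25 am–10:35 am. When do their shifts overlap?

A, merged: 7:05 am-8:35 am, 10:50 am-11:25 am, 12:25 pm-12:40 pm.
B, merged: 5:15 am-8:45 am, 9:25 am-10:40 am.
7:05 am-8:35 am ∩ B → 7:05 am-8:35 am.
10:50 am-11:25 am meets no B interval.
12:25 pm-12:40 pm meets no B interval.

7:05 am-8:35 am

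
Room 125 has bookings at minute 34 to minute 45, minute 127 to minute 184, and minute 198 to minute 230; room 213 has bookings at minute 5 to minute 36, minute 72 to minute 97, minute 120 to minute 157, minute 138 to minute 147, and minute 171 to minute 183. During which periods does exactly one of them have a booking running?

Merge the second list: minute 5 to minute 36, minute 72 to minute 97, minute 120 to minute 157, minute 171 to minute 183.
A but not B: minute 36 to minute 45, minute 157 to minute 171, minute 183 to minute 184, minute 198 to minute 230.
B but not A: minute 5 to minute 34, minute 72 to minute 97, minute 120 to minute 127.
Combining gives A △ B.

minute 5 to minute 34, minute 36 to minute 45, minute 72 to minute 97, minute 120 to minute 127, minute 157 to minute 171, minute 183 to minute 184, minute 198 to minute 230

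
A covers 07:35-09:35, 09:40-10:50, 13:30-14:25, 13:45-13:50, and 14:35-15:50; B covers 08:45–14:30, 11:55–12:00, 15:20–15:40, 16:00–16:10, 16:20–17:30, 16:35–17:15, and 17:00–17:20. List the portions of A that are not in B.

A, merged: 07:35–09:35, 09:40–10:50, 13:30–14:25, 14:35–15:50.
B, merged: 08:45–14:30, 15:20–15:40, 16:00–16:10, 16:20–17:30.
07:35–09:35 \ B = 07:35–08:45.
09:40–10:50: entirely removed.
13:30–14:25: entirely removed.
14:35–15:50 \ B = 14:35–15:20, 15:40–15:50.

07:35–08:45, 14:35–15:20, 15:40–15:50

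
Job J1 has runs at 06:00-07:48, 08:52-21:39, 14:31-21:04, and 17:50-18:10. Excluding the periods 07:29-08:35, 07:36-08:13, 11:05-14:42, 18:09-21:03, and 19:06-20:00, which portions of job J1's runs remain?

First set merges to 06:00-07:48, 08:52-21:39.
Second set merges to 07:29-08:35, 11:05-14:42, 18:09-21:03.
06:00-07:48 with B removed leaves 06:00-07:29.
08:52-21:39 with B removed leaves 08:52-11:05, 14:42-18:09, 21:03-21:39.

06:00-07:29, 08:52-11:05, 14:42-18:09, 21:03-21:39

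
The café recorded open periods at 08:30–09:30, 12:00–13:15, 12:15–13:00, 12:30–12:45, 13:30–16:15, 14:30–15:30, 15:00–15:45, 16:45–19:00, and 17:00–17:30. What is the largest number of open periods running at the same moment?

At 12:30, 3 of the intervals are simultaneously active.
No point has more.

3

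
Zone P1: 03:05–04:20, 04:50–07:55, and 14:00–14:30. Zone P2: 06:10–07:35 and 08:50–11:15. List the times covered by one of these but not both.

A but not B: 03:05–04:20, 04:50–06:10, 07:35–07:55, 14:00–14:30.
B but not A: 08:50–11:15.
Combining gives A △ B.

03:05–04:20, 04:50–06:10, 07:35–07:55, 08:50–11:15, 14:00–14:30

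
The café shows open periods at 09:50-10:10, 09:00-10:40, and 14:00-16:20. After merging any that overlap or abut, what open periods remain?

Sort by start: 09:00-10:40, 09:50-10:10, 14:00-16:20.
09:50-10:10 overlaps/touches 09:00-10:40 → extend to 09:00-10:40.
14:00-16:20 is disjoint → start new block.

09:00-10:40, 14:00-16:20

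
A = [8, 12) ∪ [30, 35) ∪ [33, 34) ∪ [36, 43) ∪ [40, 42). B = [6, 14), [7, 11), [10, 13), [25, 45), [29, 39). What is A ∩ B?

First set merges to [8, 12), [30, 35), [36, 43).
Second set merges to [6, 14), [25, 45).
[8, 12) meets the second set on [8, 12).
[30, 35) meets the second set on [30, 35).
[36, 43) meets the second set on [36, 43).

[8, 12) ∪ [30, 35) ∪ [36, 43)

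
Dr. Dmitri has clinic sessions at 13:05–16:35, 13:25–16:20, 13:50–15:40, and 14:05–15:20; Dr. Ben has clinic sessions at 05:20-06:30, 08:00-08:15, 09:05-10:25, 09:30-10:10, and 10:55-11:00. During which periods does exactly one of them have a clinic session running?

05:20–06:30, 08:00–08:15, 09:05–10:25, 10:55–11:00, 13:05–16:35

A, merged: 13:05–16:35.
B, merged: 05:20–06:30, 08:00–08:15, 09:05–10:25, 10:55–11:00.
A \ B = 13:05–16:35.
B \ A = 05:20–06:30, 08:00–08:15, 09:05–10:25, 10:55–11:00.
Union of the two gives the symmetric difference.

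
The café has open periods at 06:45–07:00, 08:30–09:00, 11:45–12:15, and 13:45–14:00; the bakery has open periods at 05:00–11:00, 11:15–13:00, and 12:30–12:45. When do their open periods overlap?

06:45–07:00, 08:30–09:00, 11:45–12:15

B, merged: 05:00–11:00, 11:15–13:00.
06:45–07:00 ∩ B → 06:45–07:00.
08:30–09:00 ∩ B → 08:30–09:00.
11:45–12:15 ∩ B → 11:45–12:15.
13:45–14:00 meets no B interval.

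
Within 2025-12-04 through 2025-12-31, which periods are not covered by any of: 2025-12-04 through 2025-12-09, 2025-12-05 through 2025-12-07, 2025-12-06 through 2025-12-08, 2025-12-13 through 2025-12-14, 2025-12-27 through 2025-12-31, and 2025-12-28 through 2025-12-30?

2025-12-10 through 2025-12-12, 2025-12-15 through 2025-12-26

Covered (merged): 2025-12-04 through 2025-12-09, 2025-12-13 through 2025-12-14, 2025-12-27 through 2025-12-31.
Uncovered inside 2025-12-04 through 2025-12-31: 2025-12-10 through 2025-12-12, 2025-12-15 through 2025-12-26.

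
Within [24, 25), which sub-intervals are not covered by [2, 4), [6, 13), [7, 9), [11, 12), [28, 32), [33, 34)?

[24, 25)

Covered (merged): [2, 4), [6, 13), [28, 32), [33, 34).
Uncovered inside [24, 25): [24, 25).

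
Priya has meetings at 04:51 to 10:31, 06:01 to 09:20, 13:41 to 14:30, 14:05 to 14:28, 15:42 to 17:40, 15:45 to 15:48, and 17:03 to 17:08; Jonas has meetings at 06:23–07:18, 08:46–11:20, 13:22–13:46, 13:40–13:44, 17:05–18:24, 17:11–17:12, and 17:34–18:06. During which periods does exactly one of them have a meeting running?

Merge the first list: 04:51–10:31, 13:41–14:30, 15:42–17:40.
Merge the second list: 06:23–07:18, 08:46–11:20, 13:22–13:46, 17:05–18:24.
Only in the first: 04:51–06:23, 07:18–08:46, 13:46–14:30, 15:42–17:05.
Only in the second: 10:31–11:20, 13:22–13:41, 17:40–18:24.
Together these are the periods covered by exactly one.

04:51–06:23, 07:18–08:46, 10:31–11:20, 13:22–13:41, 13:46–14:30, 15:42–17:05, 17:40–18:24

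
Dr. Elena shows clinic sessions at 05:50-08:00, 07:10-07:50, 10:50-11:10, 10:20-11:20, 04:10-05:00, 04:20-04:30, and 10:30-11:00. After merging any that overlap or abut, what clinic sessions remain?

Sort by start: 04:10–05:00, 04:20–04:30, 05:50–08:00, 07:10–07:50, 10:20–11:20, 10:30–11:00, 10:50–11:10.
04:20–04:30 overlaps/touches 04:10–05:00 → extend to 04:10–05:00.
05:50–08:00 is disjoint → start new block.
07:10–07:50 overlaps/touches 05:50–08:00 → extend to 05:50–08:00.
10:20–11:20 is disjoint → start new block.
10:30–11:00 overlaps/touches 10:20–11:20 → extend to 10:20–11:20.
10:50–11:10 overlaps/touches 10:20–11:20 → extend to 10:20–11:20.

04:10–05:00, 05:50–08:00, 10:20–11:20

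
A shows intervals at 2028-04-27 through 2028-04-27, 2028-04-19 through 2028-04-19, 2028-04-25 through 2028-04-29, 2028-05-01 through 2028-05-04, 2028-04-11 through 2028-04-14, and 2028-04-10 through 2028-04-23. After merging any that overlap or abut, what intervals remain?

Sort by start: 2028-04-10 through 2028-04-23, 2028-04-11 through 2028-04-14, 2028-04-19 through 2028-04-19, 2028-04-25 through 2028-04-29, 2028-04-27 through 2028-04-27, 2028-05-01 through 2028-05-04.
2028-04-11 through 2028-04-14 overlaps/touches 2028-04-10 through 2028-04-23 → extend to 2028-04-10 through 2028-04-23.
2028-04-19 through 2028-04-19 overlaps/touches 2028-04-10 through 2028-04-23 → extend to 2028-04-10 through 2028-04-23.
2028-04-25 through 2028-04-29 is disjoint → start new block.
2028-04-27 through 2028-04-27 overlaps/touches 2028-04-25 through 2028-04-29 → extend to 2028-04-25 through 2028-04-29.
2028-05-01 through 2028-05-04 is disjoint → start new block.

2028-04-10 through 2028-04-23, 2028-04-25 through 2028-04-29, 2028-05-01 through 2028-05-04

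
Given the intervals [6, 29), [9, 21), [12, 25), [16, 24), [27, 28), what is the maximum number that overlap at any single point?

Walk the sorted start/end points keeping a running depth.
The depth first hits 4 at 16.

4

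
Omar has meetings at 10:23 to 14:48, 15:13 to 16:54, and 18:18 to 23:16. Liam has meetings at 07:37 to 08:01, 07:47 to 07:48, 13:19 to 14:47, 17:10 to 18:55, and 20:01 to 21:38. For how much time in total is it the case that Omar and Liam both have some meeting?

B, merged: 07:37–08:01, 13:19–14:47, 17:10–18:55, 20:01–21:38.
A ∩ B = 13:19–14:47, 18:18–18:55, 20:01–21:38.
Total: 1 h 28 min + 37 min + 1 h 37 min = 3 h 42 min.

3 h 42 min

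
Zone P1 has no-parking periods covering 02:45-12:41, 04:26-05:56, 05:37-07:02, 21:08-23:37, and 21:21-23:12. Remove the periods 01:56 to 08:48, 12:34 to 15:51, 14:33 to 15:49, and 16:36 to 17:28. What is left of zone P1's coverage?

First set merges to 02:45-12:41, 21:08-23:37.
Second set merges to 01:56-08:48, 12:34-15:51, 16:36-17:28.
02:45-12:41 minus B → 08:48-12:34.
21:08-23:37: no B overlap → unchanged.

08:48-12:34, 21:08-23:37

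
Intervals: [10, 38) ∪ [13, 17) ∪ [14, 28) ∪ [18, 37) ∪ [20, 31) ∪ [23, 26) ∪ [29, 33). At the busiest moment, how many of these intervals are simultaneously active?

5

At 23, 5 of the intervals are simultaneously active.
No point has more.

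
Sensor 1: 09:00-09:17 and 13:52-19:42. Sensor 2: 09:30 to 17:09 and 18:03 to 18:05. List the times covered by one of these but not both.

A \ B = 09:00–09:17, 17:09–18:03, 18:05–19:42.
B \ A = 09:30–13:52.
Union of the two gives the symmetric difference.

09:00–09:17, 09:30–13:52, 17:09–18:03, 18:05–19:42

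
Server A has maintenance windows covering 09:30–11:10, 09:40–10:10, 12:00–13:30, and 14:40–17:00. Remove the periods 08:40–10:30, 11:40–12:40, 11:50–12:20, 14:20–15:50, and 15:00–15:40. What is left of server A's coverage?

10:30–11:10, 12:40–13:30, 15:50–17:00

Merge the first list: 09:30–11:10, 12:00–13:30, 14:40–17:00.
Merge the second list: 08:40–10:30, 11:40–12:40, 14:20–15:50.
09:30–11:10 minus B → 10:30–11:10.
12:00–13:30 minus B → 12:40–13:30.
14:40–17:00 minus B → 15:50–17:00.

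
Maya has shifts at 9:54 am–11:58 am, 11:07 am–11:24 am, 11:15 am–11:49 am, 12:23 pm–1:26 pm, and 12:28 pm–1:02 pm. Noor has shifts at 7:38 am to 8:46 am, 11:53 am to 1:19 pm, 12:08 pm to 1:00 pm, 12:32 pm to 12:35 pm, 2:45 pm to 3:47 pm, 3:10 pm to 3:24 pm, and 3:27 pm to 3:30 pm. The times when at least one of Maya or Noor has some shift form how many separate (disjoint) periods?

3

A, merged: 9:54 am-11:58 am, 12:23 pm-1:26 pm.
B, merged: 7:38 am-8:46 am, 11:53 am-1:19 pm, 2:45 pm-3:47 pm.
A ∪ B = 7:38 am-8:46 am, 9:54 am-1:26 pm, 2:45 pm-3:47 pm.
That is 3 disjoint pieces.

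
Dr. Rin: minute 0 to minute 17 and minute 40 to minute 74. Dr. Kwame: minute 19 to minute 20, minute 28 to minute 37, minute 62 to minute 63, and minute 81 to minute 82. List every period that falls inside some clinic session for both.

minute 0 to minute 17: no overlap with the second set.
minute 40 to minute 74 meets the second set on minute 62 to minute 63.

minute 62 to minute 63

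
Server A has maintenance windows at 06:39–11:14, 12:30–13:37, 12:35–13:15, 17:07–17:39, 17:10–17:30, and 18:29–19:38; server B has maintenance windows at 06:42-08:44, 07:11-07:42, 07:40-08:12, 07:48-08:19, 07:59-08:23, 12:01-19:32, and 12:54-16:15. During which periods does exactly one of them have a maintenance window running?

06:39–06:42, 08:44–11:14, 12:01–12:30, 13:37–17:07, 17:39–18:29, 19:32–19:38

First set merges to 06:39–11:14, 12:30–13:37, 17:07–17:39, 18:29–19:38.
Second set merges to 06:42–08:44, 12:01–19:32.
A but not B: 06:39–06:42, 08:44–11:14, 19:32–19:38.
B but not A: 12:01–12:30, 13:37–17:07, 17:39–18:29.
Combining gives A △ B.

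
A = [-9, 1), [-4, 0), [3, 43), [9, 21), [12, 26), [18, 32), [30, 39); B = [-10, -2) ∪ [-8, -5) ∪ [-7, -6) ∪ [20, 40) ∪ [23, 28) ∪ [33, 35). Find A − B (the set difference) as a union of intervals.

[-2, 1) ∪ [3, 20) ∪ [40, 43)

First set merges to [-9, 1), [3, 43).
Second set merges to [-10, -2), [20, 40).
[-9, 1) minus B → [-2, 1).
[3, 43) minus B → [3, 20), [40, 43).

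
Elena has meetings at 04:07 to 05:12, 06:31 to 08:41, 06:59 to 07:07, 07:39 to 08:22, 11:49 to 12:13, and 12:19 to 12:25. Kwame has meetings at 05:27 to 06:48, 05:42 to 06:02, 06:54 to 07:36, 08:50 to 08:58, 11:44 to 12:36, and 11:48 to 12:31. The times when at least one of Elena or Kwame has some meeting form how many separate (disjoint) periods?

First set merges to 04:07-05:12, 06:31-08:41, 11:49-12:13, 12:19-12:25.
Second set merges to 05:27-06:48, 06:54-07:36, 08:50-08:58, 11:44-12:36.
A ∪ B = 04:07-05:12, 05:27-08:41, 08:50-08:58, 11:44-12:36.
That is 4 disjoint pieces.

4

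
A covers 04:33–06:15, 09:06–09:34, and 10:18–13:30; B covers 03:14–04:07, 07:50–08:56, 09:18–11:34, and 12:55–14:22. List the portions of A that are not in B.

04:33-06:15: no B overlap → unchanged.
09:06-09:34 minus B → 09:06-09:18.
10:18-13:30 minus B → 11:34-12:55.

04:33-06:15, 09:06-09:18, 11:34-12:55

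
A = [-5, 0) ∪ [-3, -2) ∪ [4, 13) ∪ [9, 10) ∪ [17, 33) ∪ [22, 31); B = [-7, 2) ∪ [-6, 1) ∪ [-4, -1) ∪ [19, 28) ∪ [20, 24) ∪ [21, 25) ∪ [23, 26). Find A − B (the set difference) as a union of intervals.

A, merged: [-5, 0), [4, 13), [17, 33).
B, merged: [-7, 2), [19, 28).
[-5, 0) lies entirely inside B → drops out.
[4, 13) is untouched.
[17, 33) with B removed leaves [17, 19), [28, 33).

[4, 13) ∪ [17, 19) ∪ [28, 33)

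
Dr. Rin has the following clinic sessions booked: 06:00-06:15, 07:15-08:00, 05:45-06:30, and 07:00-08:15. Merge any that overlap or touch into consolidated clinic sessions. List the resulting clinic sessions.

05:45–06:30, 07:00–08:15

Sort by start: 05:45–06:30, 06:00–06:15, 07:00–08:15, 07:15–08:00.
06:00–06:15 overlaps/touches 05:45–06:30 → extend to 05:45–06:30.
07:00–08:15 is disjoint → start new block.
07:15–08:00 overlaps/touches 07:00–08:15 → extend to 07:00–08:15.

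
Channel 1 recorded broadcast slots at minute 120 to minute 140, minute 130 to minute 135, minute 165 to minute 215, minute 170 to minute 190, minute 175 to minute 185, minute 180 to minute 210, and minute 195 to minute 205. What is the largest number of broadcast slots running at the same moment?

4

At minute 180, 4 of the intervals are simultaneously active.
No point has more.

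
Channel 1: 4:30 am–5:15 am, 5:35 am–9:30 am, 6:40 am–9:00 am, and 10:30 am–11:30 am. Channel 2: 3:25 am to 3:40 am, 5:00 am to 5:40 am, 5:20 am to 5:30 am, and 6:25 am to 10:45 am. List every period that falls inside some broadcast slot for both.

5:00 am–5:15 am, 5:35 am–5:40 am, 6:25 am–9:30 am, 10:30 am–10:45 am

First set merges to 4:30 am–5:15 am, 5:35 am–9:30 am, 10:30 am–11:30 am.
Second set merges to 3:25 am–3:40 am, 5:00 am–5:40 am, 6:25 am–10:45 am.
4:30 am–5:15 am overlaps B on 5:00 am–5:15 am.
5:35 am–9:30 am overlaps B on 5:35 am–5:40 am, 6:25 am–9:30 am.
10:30 am–11:30 am overlaps B on 10:30 am–10:45 am.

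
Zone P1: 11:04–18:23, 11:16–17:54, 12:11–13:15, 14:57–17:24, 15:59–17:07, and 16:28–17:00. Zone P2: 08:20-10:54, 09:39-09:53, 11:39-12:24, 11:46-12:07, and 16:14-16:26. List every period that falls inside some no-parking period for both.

11:39–12:24, 16:14–16:26

Merge the first list: 11:04–18:23.
Merge the second list: 08:20–10:54, 11:39–12:24, 16:14–16:26.
11:04–18:23 overlaps B on 11:39–12:24, 16:14–16:26.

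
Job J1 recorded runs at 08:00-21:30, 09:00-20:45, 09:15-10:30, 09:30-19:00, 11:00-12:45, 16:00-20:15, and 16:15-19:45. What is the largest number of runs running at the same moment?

5

Walk the sorted start/end points keeping a running depth.
The depth first hits 5 at 16:15.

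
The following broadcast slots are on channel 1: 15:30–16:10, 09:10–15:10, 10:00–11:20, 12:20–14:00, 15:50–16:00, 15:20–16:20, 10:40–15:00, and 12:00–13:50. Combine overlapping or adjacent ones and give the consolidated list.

Sort by start: 09:10–15:10, 10:00–11:20, 10:40–15:00, 12:00–13:50, 12:20–14:00, 15:20–16:20, 15:30–16:10, 15:50–16:00.
10:00–11:20 overlaps/touches 09:10–15:10 → extend to 09:10–15:10.
10:40–15:00 overlaps/touches 09:10–15:10 → extend to 09:10–15:10.
12:00–13:50 overlaps/touches 09:10–15:10 → extend to 09:10–15:10.
12:20–14:00 overlaps/touches 09:10–15:10 → extend to 09:10–15:10.
15:20–16:20 is disjoint → start new block.
15:30–16:10 overlaps/touches 15:20–16:20 → extend to 15:20–16:20.
15:50–16:00 overlaps/touches 15:20–16:20 → extend to 15:20–16:20.

09:10–15:10, 15:20–16:20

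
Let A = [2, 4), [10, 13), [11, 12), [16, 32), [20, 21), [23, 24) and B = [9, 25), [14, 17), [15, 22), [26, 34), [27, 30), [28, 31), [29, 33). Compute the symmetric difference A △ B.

[2, 4) ∪ [9, 10) ∪ [13, 16) ∪ [25, 26) ∪ [32, 34)

A, merged: [2, 4), [10, 13), [16, 32).
B, merged: [9, 25), [26, 34).
A \ B = [2, 4), [25, 26).
B \ A = [9, 10), [13, 16), [32, 34).
Union of the two gives the symmetric difference.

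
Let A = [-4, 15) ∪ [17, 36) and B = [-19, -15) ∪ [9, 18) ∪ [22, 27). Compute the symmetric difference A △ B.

[-19, -15) ∪ [-4, 9) ∪ [15, 17) ∪ [18, 22) ∪ [27, 36)

A but not B: [-4, 9), [18, 22), [27, 36).
B but not A: [-19, -15), [15, 17).
Combining gives A △ B.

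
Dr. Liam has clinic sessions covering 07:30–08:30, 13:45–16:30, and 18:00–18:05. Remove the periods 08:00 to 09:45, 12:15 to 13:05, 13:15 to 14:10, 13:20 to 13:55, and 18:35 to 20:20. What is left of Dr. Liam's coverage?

Merge the second list: 08:00-09:45, 12:15-13:05, 13:15-14:10, 18:35-20:20.
07:30-08:30 \ B = 07:30-08:00.
13:45-16:30 \ B = 14:10-16:30.
18:00-18:05: nothing removed.

07:30-08:00, 14:10-16:30, 18:00-18:05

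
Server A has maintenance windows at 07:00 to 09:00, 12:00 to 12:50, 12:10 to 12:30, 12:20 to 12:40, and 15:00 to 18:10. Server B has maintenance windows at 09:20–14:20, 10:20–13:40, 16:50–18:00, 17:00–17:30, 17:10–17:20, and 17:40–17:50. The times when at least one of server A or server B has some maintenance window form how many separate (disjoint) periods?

First set merges to 07:00–09:00, 12:00–12:50, 15:00–18:10.
Second set merges to 09:20–14:20, 16:50–18:00.
A ∪ B = 07:00–09:00, 09:20–14:20, 15:00–18:10.
That is 3 disjoint pieces.

3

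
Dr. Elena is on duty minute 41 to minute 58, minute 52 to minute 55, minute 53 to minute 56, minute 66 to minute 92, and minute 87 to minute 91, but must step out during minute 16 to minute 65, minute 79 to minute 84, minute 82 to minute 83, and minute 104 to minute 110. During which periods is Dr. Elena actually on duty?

A, merged: minute 41 to minute 58, minute 66 to minute 92.
B, merged: minute 16 to minute 65, minute 79 to minute 84, minute 104 to minute 110.
minute 41 to minute 58 lies entirely inside B → drops out.
minute 66 to minute 92 with B removed leaves minute 66 to minute 79, minute 84 to minute 92.

minute 66 to minute 79, minute 84 to minute 92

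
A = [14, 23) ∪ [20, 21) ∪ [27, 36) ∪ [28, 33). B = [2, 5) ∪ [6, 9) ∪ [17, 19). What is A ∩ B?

Merge the first list: [14, 23), [27, 36).
[14, 23) ∩ B → [17, 19).
[27, 36) meets no B interval.

[17, 19)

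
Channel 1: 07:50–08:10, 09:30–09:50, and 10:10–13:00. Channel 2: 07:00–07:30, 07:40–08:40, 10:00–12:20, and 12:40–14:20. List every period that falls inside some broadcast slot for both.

07:50-08:10 meets the second set on 07:50-08:10.
09:30-09:50: no overlap with the second set.
10:10-13:00 meets the second set on 10:10-12:20, 12:40-13:00.

07:50-08:10, 10:10-12:20, 12:40-13:00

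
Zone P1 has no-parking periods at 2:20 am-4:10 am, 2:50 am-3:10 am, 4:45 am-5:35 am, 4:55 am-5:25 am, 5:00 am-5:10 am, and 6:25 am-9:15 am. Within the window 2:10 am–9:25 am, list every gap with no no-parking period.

The merged coverage is 2:20 am–4:10 am, 4:45 am–5:35 am, 6:25 am–9:15 am.
Gaps within 2:10 am–9:25 am: 2:10 am–2:20 am, 4:10 am–4:45 am, 5:35 am–6:25 am, 9:15 am–9:25 am.

2:10 am–2:20 am, 4:10 am–4:45 am, 5:35 am–6:25 am, 9:15 am–9:25 am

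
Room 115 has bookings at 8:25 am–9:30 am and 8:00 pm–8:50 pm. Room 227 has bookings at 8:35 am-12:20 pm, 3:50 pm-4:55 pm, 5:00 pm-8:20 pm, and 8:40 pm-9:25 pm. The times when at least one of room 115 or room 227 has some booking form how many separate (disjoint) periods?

3

A ∪ B = 8:25 am–12:20 pm, 3:50 pm–4:55 pm, 5:00 pm–9:25 pm.
That is 3 disjoint pieces.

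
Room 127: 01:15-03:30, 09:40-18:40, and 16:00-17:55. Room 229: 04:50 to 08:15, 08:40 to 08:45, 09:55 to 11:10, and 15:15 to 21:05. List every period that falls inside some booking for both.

09:55–11:10, 15:15–18:40

A, merged: 01:15–03:30, 09:40–18:40.
01:15–03:30: no overlap with the second set.
09:40–18:40 meets the second set on 09:55–11:10, 15:15–18:40.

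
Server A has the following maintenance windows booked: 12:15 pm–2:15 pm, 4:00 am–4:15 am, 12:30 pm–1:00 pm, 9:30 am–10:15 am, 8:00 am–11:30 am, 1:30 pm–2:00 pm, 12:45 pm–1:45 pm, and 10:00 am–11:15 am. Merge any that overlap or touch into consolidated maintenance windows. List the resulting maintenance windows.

4:00 am–4:15 am, 8:00 am–11:30 am, 12:15 pm–2:15 pm

Sort by start: 4:00 am–4:15 am, 8:00 am–11:30 am, 9:30 am–10:15 am, 10:00 am–11:15 am, 12:15 pm–2:15 pm, 12:30 pm–1:00 pm, 12:45 pm–1:45 pm, 1:30 pm–2:00 pm.
8:00 am–11:30 am is disjoint → start new block.
9:30 am–10:15 am overlaps/touches 8:00 am–11:30 am → extend to 8:00 am–11:30 am.
10:00 am–11:15 am overlaps/touches 8:00 am–11:30 am → extend to 8:00 am–11:30 am.
12:15 pm–2:15 pm is disjoint → start new block.
12:30 pm–1:00 pm overlaps/touches 12:15 pm–2:15 pm → extend to 12:15 pm–2:15 pm.
12:45 pm–1:45 pm overlaps/touches 12:15 pm–2:15 pm → extend to 12:15 pm–2:15 pm.
1:30 pm–2:00 pm overlaps/touches 12:15 pm–2:15 pm → extend to 12:15 pm–2:15 pm.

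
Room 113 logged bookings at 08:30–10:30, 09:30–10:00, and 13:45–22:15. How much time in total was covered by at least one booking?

Merged: 08:30-10:30, 13:45-22:15.
Lengths: 2 h + 8 h 30 min = 10 h 30 min.

10 h 30 min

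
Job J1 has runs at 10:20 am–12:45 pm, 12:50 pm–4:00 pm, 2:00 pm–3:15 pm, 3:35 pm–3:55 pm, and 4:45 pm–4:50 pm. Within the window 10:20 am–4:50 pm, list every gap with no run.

12:45 pm–12:50 pm, 4:00 pm–4:45 pm

Covered (merged): 10:20 am–12:45 pm, 12:50 pm–4:00 pm, 4:45 pm–4:50 pm.
Gaps within 10:20 am–4:50 pm: 12:45 pm–12:50 pm, 4:00 pm–4:45 pm.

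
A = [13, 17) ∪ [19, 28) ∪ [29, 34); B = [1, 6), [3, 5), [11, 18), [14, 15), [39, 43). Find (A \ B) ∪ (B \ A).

[1, 6) ∪ [11, 13) ∪ [17, 18) ∪ [19, 28) ∪ [29, 34) ∪ [39, 43)

Second set merges to [1, 6), [11, 18), [39, 43).
A but not B: [19, 28), [29, 34).
B but not A: [1, 6), [11, 13), [17, 18), [39, 43).
Combining gives A △ B.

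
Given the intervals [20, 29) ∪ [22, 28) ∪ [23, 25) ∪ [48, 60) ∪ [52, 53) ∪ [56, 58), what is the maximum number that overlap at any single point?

At 23, 3 of the intervals are simultaneously active.
No point has more.

3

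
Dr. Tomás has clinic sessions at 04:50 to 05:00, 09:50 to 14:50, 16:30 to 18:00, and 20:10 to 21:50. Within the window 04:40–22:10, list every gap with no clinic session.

The merged coverage is 04:50-05:00, 09:50-14:50, 16:30-18:00, 20:10-21:50.
Complement within 04:40-22:10: 04:40-04:50, 05:00-09:50, 14:50-16:30, 18:00-20:10, 21:50-22:10.

04:40-04:50, 05:00-09:50, 14:50-16:30, 18:00-20:10, 21:50-22:10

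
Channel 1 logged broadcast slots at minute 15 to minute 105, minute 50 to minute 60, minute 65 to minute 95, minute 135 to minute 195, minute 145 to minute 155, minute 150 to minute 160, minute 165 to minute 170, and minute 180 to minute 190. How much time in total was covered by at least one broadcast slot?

150 minutes

Merged: minute 15 to minute 105, minute 135 to minute 195.
Lengths: 90 minutes + 60 minutes = 150 minutes.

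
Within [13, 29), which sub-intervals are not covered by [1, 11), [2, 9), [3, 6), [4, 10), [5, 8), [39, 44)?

[13, 29)

Covered (merged): [1, 11), [39, 44).
Complement within [13, 29): [13, 29).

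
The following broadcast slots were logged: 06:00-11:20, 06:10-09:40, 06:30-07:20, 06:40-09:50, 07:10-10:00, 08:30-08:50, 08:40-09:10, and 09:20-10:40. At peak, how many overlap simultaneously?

6

At 08:40, 6 of the intervals are simultaneously active.
No point has more.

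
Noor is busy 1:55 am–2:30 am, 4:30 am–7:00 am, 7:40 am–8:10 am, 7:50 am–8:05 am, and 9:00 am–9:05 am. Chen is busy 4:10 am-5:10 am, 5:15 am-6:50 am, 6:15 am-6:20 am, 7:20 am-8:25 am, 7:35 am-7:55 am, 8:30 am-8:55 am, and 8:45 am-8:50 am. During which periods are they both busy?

First set merges to 1:55 am–2:30 am, 4:30 am–7:00 am, 7:40 am–8:10 am, 9:00 am–9:05 am.
Second set merges to 4:10 am–5:10 am, 5:15 am–6:50 am, 7:20 am–8:25 am, 8:30 am–8:55 am.
1:55 am–2:30 am: no overlap with the second set.
4:30 am–7:00 am meets the second set on 4:30 am–5:10 am, 5:15 am–6:50 am.
7:40 am–8:10 am meets the second set on 7:40 am–8:10 am.
9:00 am–9:05 am: no overlap with the second set.

4:30 am–5:10 am, 5:15 am–6:50 am, 7:40 am–8:10 am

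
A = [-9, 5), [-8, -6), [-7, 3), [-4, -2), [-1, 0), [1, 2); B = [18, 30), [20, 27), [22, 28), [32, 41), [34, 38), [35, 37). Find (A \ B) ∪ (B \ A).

First set merges to [-9, 5).
Second set merges to [18, 30), [32, 41).
A \ B = [-9, 5).
B \ A = [18, 30), [32, 41).
Union of the two gives the symmetric difference.

[-9, 5) ∪ [18, 30) ∪ [32, 41)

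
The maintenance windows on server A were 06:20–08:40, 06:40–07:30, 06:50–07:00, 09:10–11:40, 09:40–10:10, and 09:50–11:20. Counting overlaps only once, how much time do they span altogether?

4 h 50 min

Merged: 06:20-08:40, 09:10-11:40.
Lengths: 2 h 20 min + 2 h 30 min = 4 h 50 min.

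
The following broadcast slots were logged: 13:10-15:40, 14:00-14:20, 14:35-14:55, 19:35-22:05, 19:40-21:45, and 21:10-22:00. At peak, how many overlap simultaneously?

3

Sweep endpoints in order; track running count of active intervals.
Peak of 3 reached at 21:10.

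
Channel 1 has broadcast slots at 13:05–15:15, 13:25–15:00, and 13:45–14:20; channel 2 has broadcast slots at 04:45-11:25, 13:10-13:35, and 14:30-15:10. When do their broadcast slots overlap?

13:10–13:35, 14:30–15:10

Merge the first list: 13:05–15:15.
13:05–15:15 overlaps B on 13:10–13:35, 14:30–15:10.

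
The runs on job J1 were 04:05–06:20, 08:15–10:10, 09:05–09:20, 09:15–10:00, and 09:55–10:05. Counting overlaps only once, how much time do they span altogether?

4 h 10 min

Merged: 04:05-06:20, 08:15-10:10.
Lengths: 2 h 15 min + 1 h 55 min = 4 h 10 min.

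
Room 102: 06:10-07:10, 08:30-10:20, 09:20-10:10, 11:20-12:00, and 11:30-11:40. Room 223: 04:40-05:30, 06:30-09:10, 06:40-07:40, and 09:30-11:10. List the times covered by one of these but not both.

A, merged: 06:10-07:10, 08:30-10:20, 11:20-12:00.
B, merged: 04:40-05:30, 06:30-09:10, 09:30-11:10.
A \ B = 06:10-06:30, 09:10-09:30, 11:20-12:00.
B \ A = 04:40-05:30, 07:10-08:30, 10:20-11:10.
Union of the two gives the symmetric difference.

04:40-05:30, 06:10-06:30, 07:10-08:30, 09:10-09:30, 10:20-11:10, 11:20-12:00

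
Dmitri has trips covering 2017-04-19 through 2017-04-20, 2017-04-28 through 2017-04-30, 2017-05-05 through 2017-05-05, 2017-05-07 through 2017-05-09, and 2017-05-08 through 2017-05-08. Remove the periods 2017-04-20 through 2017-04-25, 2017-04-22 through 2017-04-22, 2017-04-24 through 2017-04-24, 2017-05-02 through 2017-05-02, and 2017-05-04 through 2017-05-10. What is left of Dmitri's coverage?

2017-04-19 through 2017-04-19, 2017-04-28 through 2017-04-30

Merge the first list: 2017-04-19 through 2017-04-20, 2017-04-28 through 2017-04-30, 2017-05-05 through 2017-05-05, 2017-05-07 through 2017-05-09.
Merge the second list: 2017-04-20 through 2017-04-25, 2017-05-02 through 2017-05-02, 2017-05-04 through 2017-05-10.
2017-04-19 through 2017-04-20 minus B → 2017-04-19 through 2017-04-19.
2017-04-28 through 2017-04-30: no B overlap → unchanged.
2017-05-05 through 2017-05-05: fully covered by B → removed.
2017-05-07 through 2017-05-09: fully covered by B → removed.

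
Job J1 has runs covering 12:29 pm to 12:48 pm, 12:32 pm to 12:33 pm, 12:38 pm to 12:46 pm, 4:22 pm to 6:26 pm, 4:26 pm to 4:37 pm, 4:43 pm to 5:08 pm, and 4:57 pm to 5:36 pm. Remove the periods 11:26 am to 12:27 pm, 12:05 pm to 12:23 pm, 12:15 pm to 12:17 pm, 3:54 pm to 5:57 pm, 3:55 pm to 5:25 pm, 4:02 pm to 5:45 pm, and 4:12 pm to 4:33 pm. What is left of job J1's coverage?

Merge the first list: 12:29 pm–12:48 pm, 4:22 pm–6:26 pm.
Merge the second list: 11:26 am–12:27 pm, 3:54 pm–5:57 pm.
12:29 pm–12:48 pm: nothing removed.
4:22 pm–6:26 pm \ B = 5:57 pm–6:26 pm.

12:29 pm–12:48 pm, 5:57 pm–6:26 pm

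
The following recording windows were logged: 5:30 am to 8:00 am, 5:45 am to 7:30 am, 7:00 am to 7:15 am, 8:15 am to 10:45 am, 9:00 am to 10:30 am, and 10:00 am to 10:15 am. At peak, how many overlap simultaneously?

Sweep endpoints in order; track running count of active intervals.
Peak of 3 reached at 7:00 am.

3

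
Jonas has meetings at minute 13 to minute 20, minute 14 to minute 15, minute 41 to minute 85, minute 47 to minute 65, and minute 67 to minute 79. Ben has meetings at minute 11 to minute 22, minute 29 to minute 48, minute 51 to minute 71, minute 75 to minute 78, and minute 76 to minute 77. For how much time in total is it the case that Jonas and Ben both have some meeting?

First set merges to minute 13 to minute 20, minute 41 to minute 85.
Second set merges to minute 11 to minute 22, minute 29 to minute 48, minute 51 to minute 71, minute 75 to minute 78.
A ∩ B = minute 13 to minute 20, minute 41 to minute 48, minute 51 to minute 71, minute 75 to minute 78.
Total: 7 minutes + 7 minutes + 20 minutes + 3 minutes = 37 minutes.

37 minutes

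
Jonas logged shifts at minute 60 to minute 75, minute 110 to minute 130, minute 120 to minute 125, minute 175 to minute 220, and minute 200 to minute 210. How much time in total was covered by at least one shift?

Merged: minute 60 to minute 75, minute 110 to minute 130, minute 175 to minute 220.
Lengths: 15 minutes + 20 minutes + 45 minutes = 80 minutes.

80 minutes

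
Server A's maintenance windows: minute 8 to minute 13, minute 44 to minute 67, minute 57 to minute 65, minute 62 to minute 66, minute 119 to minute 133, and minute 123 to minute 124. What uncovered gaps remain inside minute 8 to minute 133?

minute 13 to minute 44, minute 67 to minute 119

After merging, the occupied span is minute 8 to minute 13, minute 44 to minute 67, minute 119 to minute 133.
Complement within minute 8 to minute 133: minute 13 to minute 44, minute 67 to minute 119.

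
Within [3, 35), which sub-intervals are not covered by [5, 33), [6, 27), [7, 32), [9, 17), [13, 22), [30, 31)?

[3, 5) ∪ [33, 35)

After merging, the occupied span is [5, 33).
Complement within [3, 35): [3, 5), [33, 35).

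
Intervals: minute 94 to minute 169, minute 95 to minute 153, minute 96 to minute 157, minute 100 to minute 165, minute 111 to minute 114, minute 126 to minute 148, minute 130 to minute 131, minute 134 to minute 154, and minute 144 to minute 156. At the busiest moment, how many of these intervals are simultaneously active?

7

Walk the sorted start/end points keeping a running depth.
The depth first hits 7 at minute 144.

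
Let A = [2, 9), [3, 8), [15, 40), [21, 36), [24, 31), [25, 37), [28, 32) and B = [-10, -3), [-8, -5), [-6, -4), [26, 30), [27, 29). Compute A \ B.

First set merges to [2, 9), [15, 40).
Second set merges to [-10, -3), [26, 30).
[2, 9): nothing removed.
[15, 40) \ B = [15, 26), [30, 40).

[2, 9) ∪ [15, 26) ∪ [30, 40)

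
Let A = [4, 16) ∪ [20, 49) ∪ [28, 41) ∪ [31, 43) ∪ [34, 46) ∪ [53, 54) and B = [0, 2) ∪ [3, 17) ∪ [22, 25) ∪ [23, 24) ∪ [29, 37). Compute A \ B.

[20, 22) ∪ [25, 29) ∪ [37, 49) ∪ [53, 54)

Merge the first list: [4, 16), [20, 49), [53, 54).
Merge the second list: [0, 2), [3, 17), [22, 25), [29, 37).
[4, 16): entirely removed.
[20, 49) \ B = [20, 22), [25, 29), [37, 49).
[53, 54): nothing removed.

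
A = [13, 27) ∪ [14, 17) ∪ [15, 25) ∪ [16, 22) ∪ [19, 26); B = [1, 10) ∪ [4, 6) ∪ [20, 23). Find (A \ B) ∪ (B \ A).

[1, 10) ∪ [13, 20) ∪ [23, 27)

Merge the first list: [13, 27).
Merge the second list: [1, 10), [20, 23).
A \ B = [13, 20), [23, 27).
B \ A = [1, 10).
Union of the two gives the symmetric difference.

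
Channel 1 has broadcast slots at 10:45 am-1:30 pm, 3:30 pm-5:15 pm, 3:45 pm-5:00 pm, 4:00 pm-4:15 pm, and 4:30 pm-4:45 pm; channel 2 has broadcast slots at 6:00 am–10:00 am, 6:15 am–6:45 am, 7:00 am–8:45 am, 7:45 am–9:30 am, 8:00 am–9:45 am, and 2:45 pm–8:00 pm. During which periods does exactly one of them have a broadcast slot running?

6:00 am–10:00 am, 10:45 am–1:30 pm, 2:45 pm–3:30 pm, 5:15 pm–8:00 pm

First set merges to 10:45 am–1:30 pm, 3:30 pm–5:15 pm.
Second set merges to 6:00 am–10:00 am, 2:45 pm–8:00 pm.
A but not B: 10:45 am–1:30 pm.
B but not A: 6:00 am–10:00 am, 2:45 pm–3:30 pm, 5:15 pm–8:00 pm.
Combining gives A △ B.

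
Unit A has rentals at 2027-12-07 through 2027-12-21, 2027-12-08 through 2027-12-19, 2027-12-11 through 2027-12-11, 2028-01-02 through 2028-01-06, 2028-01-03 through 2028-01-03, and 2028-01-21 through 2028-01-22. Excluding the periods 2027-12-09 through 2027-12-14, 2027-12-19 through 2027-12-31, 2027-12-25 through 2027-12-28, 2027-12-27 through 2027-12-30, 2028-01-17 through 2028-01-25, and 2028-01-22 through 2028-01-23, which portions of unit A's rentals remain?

A, merged: 2027-12-07 through 2027-12-21, 2028-01-02 through 2028-01-06, 2028-01-21 through 2028-01-22.
B, merged: 2027-12-09 through 2027-12-14, 2027-12-19 through 2027-12-31, 2028-01-17 through 2028-01-25.
2027-12-07 through 2027-12-21 \ B = 2027-12-07 through 2027-12-08, 2027-12-15 through 2027-12-18.
2028-01-02 through 2028-01-06: nothing removed.
2028-01-21 through 2028-01-22: entirely removed.

2027-12-07 through 2027-12-08, 2027-12-15 through 2027-12-18, 2028-01-02 through 2028-01-06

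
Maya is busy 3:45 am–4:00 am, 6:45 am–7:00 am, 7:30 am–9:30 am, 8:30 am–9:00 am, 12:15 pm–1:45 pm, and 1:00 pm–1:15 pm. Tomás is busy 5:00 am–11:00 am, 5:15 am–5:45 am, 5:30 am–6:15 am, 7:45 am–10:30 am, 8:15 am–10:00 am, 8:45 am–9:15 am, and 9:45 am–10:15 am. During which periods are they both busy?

A, merged: 3:45 am–4:00 am, 6:45 am–7:00 am, 7:30 am–9:30 am, 12:15 pm–1:45 pm.
B, merged: 5:00 am–11:00 am.
3:45 am–4:00 am: no overlap with the second set.
6:45 am–7:00 am meets the second set on 6:45 am–7:00 am.
7:30 am–9:30 am meets the second set on 7:30 am–9:30 am.
12:15 pm–1:45 pm: no overlap with the second set.

6:45 am–7:00 am, 7:30 am–9:30 am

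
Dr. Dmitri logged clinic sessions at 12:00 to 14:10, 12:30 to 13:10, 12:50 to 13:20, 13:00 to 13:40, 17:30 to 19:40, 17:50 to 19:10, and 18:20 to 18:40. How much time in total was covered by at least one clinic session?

Merged: 12:00–14:10, 17:30–19:40.
Lengths: 2 h 10 min + 2 h 10 min = 4 h 20 min.

4 h 20 min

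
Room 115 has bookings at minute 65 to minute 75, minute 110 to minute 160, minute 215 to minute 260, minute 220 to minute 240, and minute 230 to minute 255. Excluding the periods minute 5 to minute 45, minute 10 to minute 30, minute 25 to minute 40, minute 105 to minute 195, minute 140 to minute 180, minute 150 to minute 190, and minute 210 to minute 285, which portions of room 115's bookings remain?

minute 65 to minute 75

A, merged: minute 65 to minute 75, minute 110 to minute 160, minute 215 to minute 260.
B, merged: minute 5 to minute 45, minute 105 to minute 195, minute 210 to minute 285.
minute 65 to minute 75: nothing removed.
minute 110 to minute 160: entirely removed.
minute 215 to minute 260: entirely removed.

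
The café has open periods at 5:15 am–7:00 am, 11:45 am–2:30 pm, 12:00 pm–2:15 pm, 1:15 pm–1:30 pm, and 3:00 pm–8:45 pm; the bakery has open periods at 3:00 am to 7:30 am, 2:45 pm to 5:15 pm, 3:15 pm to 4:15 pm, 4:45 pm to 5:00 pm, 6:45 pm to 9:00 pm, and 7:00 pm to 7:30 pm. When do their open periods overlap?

A, merged: 5:15 am–7:00 am, 11:45 am–2:30 pm, 3:00 pm–8:45 pm.
B, merged: 3:00 am–7:30 am, 2:45 pm–5:15 pm, 6:45 pm–9:00 pm.
5:15 am–7:00 am overlaps B on 5:15 am–7:00 am.
11:45 am–2:30 pm falls entirely outside B.
3:00 pm–8:45 pm overlaps B on 3:00 pm–5:15 pm, 6:45 pm–8:45 pm.

5:15 am–7:00 am, 3:00 pm–5:15 pm, 6:45 pm–8:45 pm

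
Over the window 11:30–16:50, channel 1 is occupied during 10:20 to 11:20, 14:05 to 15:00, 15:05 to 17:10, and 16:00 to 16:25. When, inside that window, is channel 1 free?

11:30-14:05, 15:00-15:05

Covered (merged): 10:20-11:20, 14:05-15:00, 15:05-17:10.
Gaps within 11:30-16:50: 11:30-14:05, 15:00-15:05.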